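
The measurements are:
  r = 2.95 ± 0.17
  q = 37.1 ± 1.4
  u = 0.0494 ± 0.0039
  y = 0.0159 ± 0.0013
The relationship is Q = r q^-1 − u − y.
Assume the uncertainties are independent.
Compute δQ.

0.00685

Let p = r·q^-1 = 0.0795. δp/p = √((1·δr/r)² + (-1·δq/q)²) = √(0.00332 + 0.00142) = 0.0689, so δp = 0.00548.
Q = p − u − y: δQ = √(δp² + δu² + δy²) = √(3e-05 + 1.52e-05 + 1.69e-06) = 0.00685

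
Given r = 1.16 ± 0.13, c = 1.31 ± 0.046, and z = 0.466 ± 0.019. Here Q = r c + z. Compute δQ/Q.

Let p = r·c = 1.52. δp/p = √((1·δr/r)² + (1·δc/c)²) = √(0.0126 + 0.00123) = 0.117, so δp = 0.178.
Q = p + z: δQ = √(δp² + δz²) = √(0.0318 + 0.000361) = 0.179
Q = 1.99, so δQ/Q = 0.179/1.99 = 0.0904.

0.0904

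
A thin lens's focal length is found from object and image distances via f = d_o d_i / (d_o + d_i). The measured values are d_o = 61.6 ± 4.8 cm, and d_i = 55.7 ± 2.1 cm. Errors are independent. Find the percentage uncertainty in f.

4.20%

∂f/∂d_o = (d_i/(d_o+d_i))² = 0.225;  ∂f/∂d_i = (d_o/(d_o+d_i))² = 0.276
δf = √((∂f/∂d_o · δd_o)² + (∂f/∂d_i · δd_i)²) = √(1.17 + 0.335) = 1.23 cm
f = 29.3 cm, so δf/f = 1.23/29.3 = 0.0420.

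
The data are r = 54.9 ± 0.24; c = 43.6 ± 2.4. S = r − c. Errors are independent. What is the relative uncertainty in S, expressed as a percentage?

21.3%

Each term contributes (cᵢ δxᵢ)² to (δS)²:
  (δr)² = 0.0576;  (δc)² = 5.76
δS = √(5.82) = 2.41
S = 11.3, so δS/S = 2.41/11.3 = 0.213.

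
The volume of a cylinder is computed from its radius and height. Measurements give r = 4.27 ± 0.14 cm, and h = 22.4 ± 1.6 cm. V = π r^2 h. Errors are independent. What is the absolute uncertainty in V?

Relative error in a monomial: (δV/V)² = Σ (nᵢ · δxᵢ/xᵢ)².
  (2·δr/r)² = (2×0.0328)² = 0.00430;  (1·δh/h)² = (1×0.0714)² = 0.00510
δV/V = √(0.00940) = 0.0970
V = 1280 cm^3, so δV = 0.0970 × 1280 = 124 cm^3.

124 cm^3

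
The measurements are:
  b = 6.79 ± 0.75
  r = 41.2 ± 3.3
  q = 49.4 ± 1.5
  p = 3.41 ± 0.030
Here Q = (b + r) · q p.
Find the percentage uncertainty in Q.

7.73%

Let u = b + r = 48.0. δu = √(δb² + δr²) = √(0.562 + 10.9) = 3.38, so δu/u = 0.0705.
Q is then a monomial in u, q, p:
δQ/Q = √((δu/u)² + (1·δq/q)² + (1·δp/p)²) = √(0.00497 + 0.000922 + 7.74e-05) = 0.0773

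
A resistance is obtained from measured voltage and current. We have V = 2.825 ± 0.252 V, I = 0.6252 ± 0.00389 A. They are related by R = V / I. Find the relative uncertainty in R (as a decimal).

Products/powers → add relative errors in quadrature, weighted by exponent:
  (1·δV/V)² = (1×0.0892)² = 0.00796;  (-1·δI/I)² = (-1×0.00622)² = 3.87e-05
δR/R = √(0.00800) = 0.0894

0.0894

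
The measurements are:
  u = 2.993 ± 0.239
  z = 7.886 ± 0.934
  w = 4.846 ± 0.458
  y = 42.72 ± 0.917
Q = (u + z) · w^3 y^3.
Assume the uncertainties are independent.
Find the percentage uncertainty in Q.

30.4%

Let h = u + z = 10.88. δh = √(δu² + δz²) = √(0.0571 + 0.872) = 0.964, so δh/h = 0.0886.
Q is then a monomial in h, w, y:
δQ/Q = √((δh/h)² + (3·δw/w)² + (3·δy/y)²) = √(0.00785 + 0.0804 + 0.00415) = 0.304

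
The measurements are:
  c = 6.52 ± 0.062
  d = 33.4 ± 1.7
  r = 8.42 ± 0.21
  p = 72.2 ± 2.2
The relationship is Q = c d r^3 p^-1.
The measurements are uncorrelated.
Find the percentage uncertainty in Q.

Relative error in a monomial: (δQ/Q)² = Σ (nᵢ · δxᵢ/xᵢ)².
  (1·δc/c)² = (1×0.00951)² = 9.04e-05;  (1·δd/d)² = (1×0.0509)² = 0.00259;  (3·δr/r)² = (3×0.0249)² = 0.00560;  (-1·δp/p)² = (-1×0.0305)² = 0.000928
δQ/Q = √(0.00921) = 0.0960

9.60%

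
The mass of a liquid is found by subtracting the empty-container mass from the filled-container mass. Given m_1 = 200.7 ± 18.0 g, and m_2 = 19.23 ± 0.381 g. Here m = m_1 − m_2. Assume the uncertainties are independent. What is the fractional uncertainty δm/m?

Absolute uncertainties add in quadrature for a linear combination:
  (δm_1)² = 324;  (δm_2)² = 0.145
δm = √(324) = 18.0 g
m = 181.5 g, so δm/m = 18.0/181.5 = 0.0992.

0.0992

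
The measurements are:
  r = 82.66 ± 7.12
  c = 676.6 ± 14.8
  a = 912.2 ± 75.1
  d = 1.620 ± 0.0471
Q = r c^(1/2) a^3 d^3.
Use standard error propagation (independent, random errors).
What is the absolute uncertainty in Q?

Each factor contributes (exponent × relative error)² to (δQ/Q)²:
  (1·δr/r)² = (1×0.0861)² = 0.00742;  (½·δc/c)² = (0.5×0.0219)² = 0.000120;  (3·δa/a)² = (3×0.0823)² = 0.0610;  (3·δd/d)² = (3×0.0291)² = 0.00761
δQ/Q = √(0.0761) = 0.276
Q = 6.939e+12, so δQ = 0.276 × 6.939e+12 = 1.91e+12.

1.91e+12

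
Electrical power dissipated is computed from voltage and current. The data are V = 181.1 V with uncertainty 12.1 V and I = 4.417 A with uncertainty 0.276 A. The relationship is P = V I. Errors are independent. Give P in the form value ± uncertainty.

Since P is a product/quotient, work with relative uncertainties:
  (1·δV/V)² = (1×0.0668)² = 0.00446;  (1·δI/I)² = (1×0.0625)² = 0.00390
δP/P = √(0.00837) = 0.0915
P = 799.9 W, so δP = 0.0915 × 799.9 = 73.2 W.

799.9 ± 73.2 W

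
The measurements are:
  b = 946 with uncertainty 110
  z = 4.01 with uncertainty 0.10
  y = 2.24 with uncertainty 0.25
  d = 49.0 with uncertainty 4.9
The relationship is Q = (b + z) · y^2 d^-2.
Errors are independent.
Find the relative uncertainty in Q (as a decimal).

0.321

Let u = b + z = 950. δu = √(δb² + δz²) = √(12100 + 0.0100) = 110, so δu/u = 0.116.
Q is then a monomial in u, y, d:
δQ/Q = √((δu/u)² + (2·δy/y)² + (-2·δd/d)²) = √(0.0134 + 0.0498 + 0.0400) = 0.321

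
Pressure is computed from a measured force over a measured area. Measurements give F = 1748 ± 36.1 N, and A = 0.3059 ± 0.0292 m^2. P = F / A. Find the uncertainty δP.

558 Pa

Since P is a product/quotient, work with relative uncertainties:
  (1·δF/F)² = (1×0.0207)² = 0.000427;  (-1·δA/A)² = (-1×0.0955)² = 0.00911
δP/P = √(0.00954) = 0.0977
P = 5714 Pa, so δP = 0.0977 × 5714 = 558 Pa.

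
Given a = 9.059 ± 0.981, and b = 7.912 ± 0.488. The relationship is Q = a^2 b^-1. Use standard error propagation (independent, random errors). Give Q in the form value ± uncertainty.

Q is a product of powers, so relative uncertainties combine in quadrature:
  (2·δa/a)² = (2×0.108)² = 0.0469;  (-1·δb/b)² = (-1×0.0617)² = 0.00380
δQ/Q = √(0.0507) = 0.225
Q = 10.37, so δQ = 0.225 × 10.37 = 2.34.

10.37 ± 2.34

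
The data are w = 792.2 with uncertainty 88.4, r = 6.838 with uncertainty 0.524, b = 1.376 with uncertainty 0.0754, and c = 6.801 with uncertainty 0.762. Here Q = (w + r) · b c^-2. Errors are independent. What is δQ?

6.08

Let u = w + r = 799.0. δu = √(δw² + δr²) = √(7810 + 0.275) = 88.4, so δu/u = 0.111.
Q is then a monomial in u, b, c:
δQ/Q = √((δu/u)² + (1·δb/b)² + (-2·δc/c)²) = √(0.0122 + 0.00300 + 0.0502) = 0.256
Q = 23.77, so δQ = 0.256 × 23.77 = 6.08.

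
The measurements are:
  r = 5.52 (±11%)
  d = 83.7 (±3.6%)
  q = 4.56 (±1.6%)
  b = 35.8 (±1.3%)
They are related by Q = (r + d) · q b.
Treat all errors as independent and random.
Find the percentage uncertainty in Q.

Let u = r + d = 89.2. δu = √(δr² + δd²) = √(0.369 + 9.08) = 3.07, so δu/u = 0.0345.
Q is then a monomial in u, q, b:
δQ/Q = √((δu/u)² + (1·δq/q)² + (1·δb/b)²) = √(0.00119 + 0.000256 + 0.000169) = 0.0401

4.01%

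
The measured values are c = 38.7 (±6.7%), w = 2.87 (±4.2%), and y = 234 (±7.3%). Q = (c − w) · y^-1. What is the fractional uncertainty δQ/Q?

Let u = c − w = 35.8. δu = √(δc² + δw²) = √(6.72 + 0.0145) = 2.60, so δu/u = 0.0724.
Q is then a monomial in u, y:
δQ/Q = √((δu/u)² + (-1·δy/y)²) = √(0.00525 + 0.00533) = 0.103

0.103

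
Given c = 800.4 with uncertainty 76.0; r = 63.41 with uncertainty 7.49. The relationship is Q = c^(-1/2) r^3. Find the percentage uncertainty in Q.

Relative error in a monomial: (δQ/Q)² = Σ (nᵢ · δxᵢ/xᵢ)².
  (−½·δc/c)² = (-0.5×0.0950)² = 0.00225;  (3·δr/r)² = (3×0.118)² = 0.126
δQ/Q = √(0.128) = 0.358

35.8%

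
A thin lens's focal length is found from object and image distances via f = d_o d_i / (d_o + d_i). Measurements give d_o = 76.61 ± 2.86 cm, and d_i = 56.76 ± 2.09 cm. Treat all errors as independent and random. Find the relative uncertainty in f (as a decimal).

0.0265

∂f/∂d_o = (d_i/(d_o+d_i))² = 0.181;  ∂f/∂d_i = (d_o/(d_o+d_i))² = 0.330
δf = √((∂f/∂d_o · δd_o)² + (∂f/∂d_i · δd_i)²) = √(0.268 + 0.476) = 0.862 cm
f = 32.60 cm, so δf/f = 0.862/32.60 = 0.0265.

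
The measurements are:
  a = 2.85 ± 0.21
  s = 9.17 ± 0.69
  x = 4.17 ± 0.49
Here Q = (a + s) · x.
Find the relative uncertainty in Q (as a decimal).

0.132

Let u = a + s = 12.0. δu = √(δa² + δs²) = √(0.0441 + 0.476) = 0.721, so δu/u = 0.0600.
Q is then a monomial in u, x:
δQ/Q = √((δu/u)² + (1·δx/x)²) = √(0.00360 + 0.0138) = 0.132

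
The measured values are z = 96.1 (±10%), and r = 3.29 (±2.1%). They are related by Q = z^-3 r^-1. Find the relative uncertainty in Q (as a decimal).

0.301

Relative error in a monomial: (δQ/Q)² = Σ (nᵢ · δxᵢ/xᵢ)².
  (-3·δz/z)² = (-3×0.100)² = 0.0900;  (-1·δr/r)² = (-1×0.0210)² = 0.000441
δQ/Q = √(0.0904) = 0.301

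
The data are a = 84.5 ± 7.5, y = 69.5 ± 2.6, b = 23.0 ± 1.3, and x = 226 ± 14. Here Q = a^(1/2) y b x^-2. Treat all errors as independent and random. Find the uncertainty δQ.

Since Q is a product/quotient, work with relative uncertainties:
  (½·δa/a)² = (0.5×0.0888)² = 0.00197;  (1·δy/y)² = (1×0.0374)² = 0.00140;  (1·δb/b)² = (1×0.0565)² = 0.00319;  (-2·δx/x)² = (-2×0.0619)² = 0.0153
δQ/Q = √(0.0219) = 0.148
Q = 0.288, so δQ = 0.148 × 0.288 = 0.0426.

0.0426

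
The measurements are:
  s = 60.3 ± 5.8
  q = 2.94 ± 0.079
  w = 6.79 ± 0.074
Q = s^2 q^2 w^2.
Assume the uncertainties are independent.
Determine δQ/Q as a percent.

20.1%

Relative error in a monomial: (δQ/Q)² = Σ (nᵢ · δxᵢ/xᵢ)².
  (2·δs/s)² = (2×0.0962)² = 0.0370;  (2·δq/q)² = (2×0.0269)² = 0.00289;  (2·δw/w)² = (2×0.0109)² = 0.000475
δQ/Q = √(0.0404) = 0.201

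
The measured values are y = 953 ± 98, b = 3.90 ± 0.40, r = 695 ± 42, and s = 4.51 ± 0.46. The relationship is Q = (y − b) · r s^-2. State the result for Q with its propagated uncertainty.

32400 ± 7670

Let u = y − b = 949. δu = √(δy² + δb²) = √(9600 + 0.160) = 98.0, so δu/u = 0.103.
Q is then a monomial in u, r, s:
δQ/Q = √((δu/u)² + (1·δr/r)² + (-2·δs/s)²) = √(0.0107 + 0.00365 + 0.0416) = 0.236
Q = 32400, so δQ = 0.236 × 32400 = 7670.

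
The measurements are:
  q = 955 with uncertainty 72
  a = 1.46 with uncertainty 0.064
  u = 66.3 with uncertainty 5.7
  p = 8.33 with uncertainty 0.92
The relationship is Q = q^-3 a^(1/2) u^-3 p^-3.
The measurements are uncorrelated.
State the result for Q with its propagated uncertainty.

(8.24 ± 3.93) × 10^-18

For a monomial Q ∝ q^-3, a^(1/2), u^-3, p^-3, fractional errors add in quadrature:
  (-3·δq/q)² = (-3×0.0754)² = 0.0512;  (½·δa/a)² = (0.5×0.0438)² = 0.000480;  (-3·δu/u)² = (-3×0.0860)² = 0.0665;  (-3·δp/p)² = (-3×0.110)² = 0.110
δQ/Q = √(0.228) = 0.477
Q = 8.24e-18, so δQ = 0.477 × 8.24e-18 = 3.93e-18.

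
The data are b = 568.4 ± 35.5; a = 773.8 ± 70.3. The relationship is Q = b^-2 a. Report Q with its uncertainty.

Q is a product of powers, so relative uncertainties combine in quadrature:
  (-2·δb/b)² = (-2×0.0625)² = 0.0156;  (1·δa/a)² = (1×0.0909)² = 0.00825
δQ/Q = √(0.0239) = 0.154
Q = 0.002395, so δQ = 0.154 × 0.002395 = 0.000370.

0.002395 ± 0.000370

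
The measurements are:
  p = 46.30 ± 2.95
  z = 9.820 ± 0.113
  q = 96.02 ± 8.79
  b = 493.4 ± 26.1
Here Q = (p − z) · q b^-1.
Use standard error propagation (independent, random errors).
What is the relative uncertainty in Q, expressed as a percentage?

Let u = p − z = 36.48. δu = √(δp² + δz²) = √(8.70 + 0.0128) = 2.95, so δu/u = 0.0809.
Q is then a monomial in u, q, b:
δQ/Q = √((δu/u)² + (1·δq/q)² + (-1·δb/b)²) = √(0.00655 + 0.00838 + 0.00280) = 0.133

13.3%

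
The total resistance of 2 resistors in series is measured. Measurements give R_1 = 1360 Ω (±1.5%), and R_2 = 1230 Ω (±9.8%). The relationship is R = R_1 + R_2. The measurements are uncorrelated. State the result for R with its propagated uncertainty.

R is a linear combination, so absolute uncertainties add in quadrature:
  (δR_1)² = 416;  (δR_2)² = 14500
δR = √(14900) = 122 Ω
R = 2590 Ω.

2590 ± 122 Ω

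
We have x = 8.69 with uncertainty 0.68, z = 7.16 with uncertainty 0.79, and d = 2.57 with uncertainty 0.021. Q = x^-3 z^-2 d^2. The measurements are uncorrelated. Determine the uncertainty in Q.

6.33e-05

Since Q is a product/quotient, work with relative uncertainties:
  (-3·δx/x)² = (-3×0.0783)² = 0.0551;  (-2·δz/z)² = (-2×0.110)² = 0.0487;  (2·δd/d)² = (2×0.00817)² = 0.000267
δQ/Q = √(0.104) = 0.323
Q = 0.000196, so δQ = 0.323 × 0.000196 = 6.33e-05.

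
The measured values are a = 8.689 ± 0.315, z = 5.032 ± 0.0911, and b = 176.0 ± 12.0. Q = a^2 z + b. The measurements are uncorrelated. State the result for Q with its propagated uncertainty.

Let p = a^2·z = 379.9. δp/p = √((2·δa/a)² + (1·δz/z)²) = √(0.00526 + 0.000328) = 0.0747, so δp = 28.4.
Q = p + b: δQ = √(δp² + δb²) = √(806 + 144) = 30.8
Q = 555.9.

555.9 ± 30.8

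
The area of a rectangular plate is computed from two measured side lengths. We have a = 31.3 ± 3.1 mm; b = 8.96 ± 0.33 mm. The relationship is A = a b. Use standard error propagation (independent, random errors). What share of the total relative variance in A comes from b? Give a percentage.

(δA/A)² = (1·δa/a)² + (1·δb/b)²
  a term: (1×0.0990)² = 0.00981
  b term: (1×0.0368)² = 0.00136
Total = 0.0112. Share from b = 0.00136/0.0112 = 0.121.

12.1%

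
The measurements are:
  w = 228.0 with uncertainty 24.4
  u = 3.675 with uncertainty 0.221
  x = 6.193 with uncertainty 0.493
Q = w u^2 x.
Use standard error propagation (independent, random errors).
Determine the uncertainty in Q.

3420

For a monomial Q ∝ w, u^2, x, fractional errors add in quadrature:
  (1·δw/w)² = (1×0.107)² = 0.0115;  (2·δu/u)² = (2×0.0601)² = 0.0145;  (1·δx/x)² = (1×0.0796)² = 0.00634
δQ/Q = √(0.0323) = 0.180
Q = 19070, so δQ = 0.180 × 19070 = 3420.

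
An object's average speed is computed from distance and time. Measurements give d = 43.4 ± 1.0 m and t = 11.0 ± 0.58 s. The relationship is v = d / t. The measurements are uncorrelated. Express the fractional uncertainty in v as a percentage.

Products/powers → add relative errors in quadrature, weighted by exponent:
  (1·δd/d)² = (1×0.0230)² = 0.000531;  (-1·δt/t)² = (-1×0.0527)² = 0.00278
δv/v = √(0.00331) = 0.0575

5.75%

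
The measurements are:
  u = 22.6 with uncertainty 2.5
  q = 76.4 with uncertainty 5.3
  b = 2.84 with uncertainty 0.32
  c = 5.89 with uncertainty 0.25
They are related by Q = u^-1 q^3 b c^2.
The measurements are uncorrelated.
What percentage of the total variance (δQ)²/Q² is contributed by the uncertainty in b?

(δQ/Q)² = (-1·δu/u)² + (3·δq/q)² + (1·δb/b)² + (2·δc/c)²
  u term: (-1×0.111)² = 0.0122
  q term: (3×0.0694)² = 0.0433
  b term: (1×0.113)² = 0.0127
  c term: (2×0.0424)² = 0.00721
Total = 0.0755. Share from b = 0.0127/0.0755 = 0.168.

16.8%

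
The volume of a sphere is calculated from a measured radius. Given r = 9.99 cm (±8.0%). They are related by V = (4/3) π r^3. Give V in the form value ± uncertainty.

4180 ± 1000 cm^3

Products/powers → add relative errors in quadrature, weighted by exponent:
  (3·δr/r)² = (3×0.0800)² = 0.0576
δV/V = √(0.0576) = 0.240
V = 4180 cm^3, so δV = 0.240 × 4180 = 1000 cm^3.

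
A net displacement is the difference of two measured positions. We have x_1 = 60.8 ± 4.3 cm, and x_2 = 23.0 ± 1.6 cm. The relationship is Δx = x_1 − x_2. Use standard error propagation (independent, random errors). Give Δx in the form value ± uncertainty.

Absolute uncertainties add in quadrature for a linear combination:
  (δx_1)² = 18.5;  (δx_2)² = 2.56
δΔx = √(21.0) = 4.59 cm
Δx = 37.8 cm.

37.8 ± 4.59 cm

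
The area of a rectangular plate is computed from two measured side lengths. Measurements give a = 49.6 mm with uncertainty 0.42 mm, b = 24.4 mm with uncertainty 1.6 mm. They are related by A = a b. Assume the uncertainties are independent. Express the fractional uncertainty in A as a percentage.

6.61%

Since A is a product/quotient, work with relative uncertainties:
  (1·δa/a)² = (1×0.00847)² = 7.17e-05;  (1·δb/b)² = (1×0.0656)² = 0.00430
δA/A = √(0.00437) = 0.0661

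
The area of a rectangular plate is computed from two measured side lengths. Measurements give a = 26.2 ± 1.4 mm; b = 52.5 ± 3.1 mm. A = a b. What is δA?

110 mm^2

For a monomial A ∝ a, b, fractional errors add in quadrature:
  (1·δa/a)² = (1×0.0534)² = 0.00286;  (1·δb/b)² = (1×0.0590)² = 0.00349
δA/A = √(0.00634) = 0.0796
A = 1380 mm^2, so δA = 0.0796 × 1380 = 110 mm^2.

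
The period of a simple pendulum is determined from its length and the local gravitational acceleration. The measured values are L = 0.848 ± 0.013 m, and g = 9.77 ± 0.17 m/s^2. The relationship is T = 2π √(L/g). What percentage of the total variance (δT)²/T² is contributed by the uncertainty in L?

43.7%

(δT/T)² = (½·δL/L)² + (−½·δg/g)²
  L term: (0.5×0.0153)² = 5.88e-05
  g term: (-0.5×0.0174)² = 7.57e-05
Total = 0.000134. Share from L = 5.88e-05/0.000134 = 0.437.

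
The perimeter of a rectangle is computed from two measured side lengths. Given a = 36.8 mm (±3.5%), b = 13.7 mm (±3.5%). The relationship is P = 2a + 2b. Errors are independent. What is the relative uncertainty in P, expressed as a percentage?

2.72%

P is a linear combination, so absolute uncertainties add in quadrature:
  (2·δa)² = 6.64;  (2·δb)² = 0.920
δP = √(7.56) = 2.75 mm
P = 101 mm, so δP/P = 2.75/101 = 0.0272.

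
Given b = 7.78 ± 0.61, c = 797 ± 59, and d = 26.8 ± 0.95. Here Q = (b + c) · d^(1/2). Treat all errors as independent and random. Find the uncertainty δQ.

Let u = b + c = 805. δu = √(δb² + δc²) = √(0.372 + 3480) = 59.0, so δu/u = 0.0733.
Q is then a monomial in u, d:
δQ/Q = √((δu/u)² + (½·δd/d)²) = √(0.00538 + 0.000314) = 0.0754
Q = 4170, so δQ = 0.0754 × 4170 = 314.

314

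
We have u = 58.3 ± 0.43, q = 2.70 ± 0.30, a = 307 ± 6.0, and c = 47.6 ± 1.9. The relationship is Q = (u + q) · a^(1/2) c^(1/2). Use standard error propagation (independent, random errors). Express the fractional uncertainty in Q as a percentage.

2.38%

Let w = u + q = 61.0. δw = √(δu² + δq²) = √(0.185 + 0.0900) = 0.524, so δw/w = 0.00860.
Q is then a monomial in w, a, c:
δQ/Q = √((δw/w)² + (½·δa/a)² + (½·δc/c)²) = √(7.39e-05 + 9.55e-05 + 0.000398) = 0.0238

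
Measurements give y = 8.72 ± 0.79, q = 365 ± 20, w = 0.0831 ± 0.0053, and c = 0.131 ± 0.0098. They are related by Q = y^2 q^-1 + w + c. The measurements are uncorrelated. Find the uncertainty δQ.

Let p = y^2·q^-1 = 0.208. δp/p = √((2·δy/y)² + (-1·δq/q)²) = √(0.0328 + 0.00300) = 0.189, so δp = 0.0394.
Q = p + w + c: δQ = √(δp² + δw² + δc²) = √(0.00156 + 2.81e-05 + 9.6e-05) = 0.0410

0.0410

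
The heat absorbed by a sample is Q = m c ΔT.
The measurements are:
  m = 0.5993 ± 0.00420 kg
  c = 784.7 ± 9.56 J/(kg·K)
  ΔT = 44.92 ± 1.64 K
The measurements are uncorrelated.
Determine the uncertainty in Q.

826 J

Since Q is a product/quotient, work with relative uncertainties:
  (1·δm/m)² = (1×0.00701)² = 4.91e-05;  (1·δc/c)² = (1×0.0122)² = 0.000148;  (1·δΔT/ΔT)² = (1×0.0365)² = 0.00133
δQ/Q = √(0.00153) = 0.0391
Q = 21120 J, so δQ = 0.0391 × 21120 = 826 J.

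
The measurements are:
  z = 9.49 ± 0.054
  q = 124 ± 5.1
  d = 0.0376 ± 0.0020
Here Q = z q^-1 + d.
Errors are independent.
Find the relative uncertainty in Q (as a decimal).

0.0329

Let p = z·q^-1 = 0.0765. δp/p = √((1·δz/z)² + (-1·δq/q)²) = √(3.24e-05 + 0.00169) = 0.0415, so δp = 0.00318.
Q = p + d: δQ = √(δp² + δd²) = √(1.01e-05 + 4e-06) = 0.00375
Q = 0.114, so δQ/Q = 0.00375/0.114 = 0.0329.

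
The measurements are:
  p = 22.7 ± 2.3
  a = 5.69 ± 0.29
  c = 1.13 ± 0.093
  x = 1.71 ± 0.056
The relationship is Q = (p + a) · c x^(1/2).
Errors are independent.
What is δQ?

Let u = p + a = 28.4. δu = √(δp² + δa²) = √(5.29 + 0.0841) = 2.32, so δu/u = 0.0817.
Q is then a monomial in u, c, x:
δQ/Q = √((δu/u)² + (1·δc/c)² + (½·δx/x)²) = √(0.00667 + 0.00677 + 0.000268) = 0.117
Q = 42.0, so δQ = 0.117 × 42.0 = 4.91.

4.91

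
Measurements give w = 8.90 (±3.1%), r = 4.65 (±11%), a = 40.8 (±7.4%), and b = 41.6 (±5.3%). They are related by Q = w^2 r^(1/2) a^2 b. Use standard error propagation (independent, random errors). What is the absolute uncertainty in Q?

Q is a product of powers, so relative uncertainties combine in quadrature:
  (2·δw/w)² = (2×0.0310)² = 0.00384;  (½·δr/r)² = (0.5×0.110)² = 0.00302;  (2·δa/a)² = (2×0.0740)² = 0.0219;  (1·δb/b)² = (1×0.0530)² = 0.00281
δQ/Q = √(0.0316) = 0.178
Q = 1.18e+07, so δQ = 0.178 × 1.18e+07 = 2.1e+06.

2.1e+06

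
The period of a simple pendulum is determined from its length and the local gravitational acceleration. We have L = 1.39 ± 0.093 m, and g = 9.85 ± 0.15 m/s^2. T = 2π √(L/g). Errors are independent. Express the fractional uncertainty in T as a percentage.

Products/powers → add relative errors in quadrature, weighted by exponent:
  (½·δL/L)² = (0.5×0.0669)² = 0.00112;  (−½·δg/g)² = (-0.5×0.0152)² = 5.8e-05
δT/T = √(0.00118) = 0.0343

3.43%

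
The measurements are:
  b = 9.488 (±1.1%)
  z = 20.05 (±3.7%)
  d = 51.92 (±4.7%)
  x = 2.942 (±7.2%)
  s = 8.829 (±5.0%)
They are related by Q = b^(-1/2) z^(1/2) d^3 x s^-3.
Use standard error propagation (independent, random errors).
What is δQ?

Products/powers → add relative errors in quadrature, weighted by exponent:
  (−½·δb/b)² = (-0.5×0.0110)² = 3.03e-05;  (½·δz/z)² = (0.5×0.0370)² = 0.000342;  (3·δd/d)² = (3×0.0470)² = 0.0199;  (1·δx/x)² = (1×0.0720)² = 0.00518;  (-3·δs/s)² = (-3×0.0500)² = 0.0225
δQ/Q = √(0.0479) = 0.219
Q = 869.7, so δQ = 0.219 × 869.7 = 190.

190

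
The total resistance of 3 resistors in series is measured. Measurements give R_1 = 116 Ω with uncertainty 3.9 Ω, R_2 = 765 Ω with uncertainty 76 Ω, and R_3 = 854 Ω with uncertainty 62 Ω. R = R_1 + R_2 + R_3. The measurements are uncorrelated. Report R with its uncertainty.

1740 ± 98.2 Ω

Absolute uncertainties add in quadrature for a linear combination:
  (δR_1)² = 15.2;  (δR_2)² = 5780;  (δR_3)² = 3840
δR = √(9640) = 98.2 Ω
R = 1740 Ω.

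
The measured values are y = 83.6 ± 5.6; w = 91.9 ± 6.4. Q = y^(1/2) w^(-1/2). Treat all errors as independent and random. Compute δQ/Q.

Q is a product of powers, so relative uncertainties combine in quadrature:
  (½·δy/y)² = (0.5×0.0670)² = 0.00112;  (−½·δw/w)² = (-0.5×0.0696)² = 0.00121
δQ/Q = √(0.00233) = 0.0483

0.0483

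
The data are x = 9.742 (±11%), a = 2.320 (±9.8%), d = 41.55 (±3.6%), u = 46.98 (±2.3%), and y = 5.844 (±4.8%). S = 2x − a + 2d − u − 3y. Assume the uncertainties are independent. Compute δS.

For a sum/difference, combine absolute errors in quadrature:
  (2·δx)² = 4.59;  (δa)² = 0.0517;  (2·δd)² = 8.95;  (δu)² = 1.17;  (3·δy)² = 0.708
δS = √(15.5) = 3.93

3.93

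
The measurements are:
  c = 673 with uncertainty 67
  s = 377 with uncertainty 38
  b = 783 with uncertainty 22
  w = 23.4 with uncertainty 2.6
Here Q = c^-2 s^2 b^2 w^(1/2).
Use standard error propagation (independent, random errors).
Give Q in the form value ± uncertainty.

For a monomial Q ∝ c^-2, s^2, b^2, w^(1/2), fractional errors add in quadrature:
  (-2·δc/c)² = (-2×0.0996)² = 0.0396;  (2·δs/s)² = (2×0.101)² = 0.0406;  (2·δb/b)² = (2×0.0281)² = 0.00316;  (½·δw/w)² = (0.5×0.111)² = 0.00309
δQ/Q = √(0.0865) = 0.294
Q = 9.31e+05, so δQ = 0.294 × 9.31e+05 = 2.74e+05.

(9.31 ± 2.74) × 10^5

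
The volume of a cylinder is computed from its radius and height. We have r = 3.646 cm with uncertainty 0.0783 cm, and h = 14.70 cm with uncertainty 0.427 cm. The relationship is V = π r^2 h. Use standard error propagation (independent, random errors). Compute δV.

31.8 cm^3

V is a product of powers, so relative uncertainties combine in quadrature:
  (2·δr/r)² = (2×0.0215)² = 0.00184;  (1·δh/h)² = (1×0.0290)² = 0.000844
δV/V = √(0.00269) = 0.0519
V = 613.9 cm^3, so δV = 0.0519 × 613.9 = 31.8 cm^3.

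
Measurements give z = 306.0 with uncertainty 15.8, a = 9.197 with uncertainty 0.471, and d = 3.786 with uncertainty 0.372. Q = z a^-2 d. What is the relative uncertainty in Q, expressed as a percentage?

15.1%

Products/powers → add relative errors in quadrature, weighted by exponent:
  (1·δz/z)² = (1×0.0516)² = 0.00267;  (-2·δa/a)² = (-2×0.0512)² = 0.0105;  (1·δd/d)² = (1×0.0983)² = 0.00965
δQ/Q = √(0.0228) = 0.151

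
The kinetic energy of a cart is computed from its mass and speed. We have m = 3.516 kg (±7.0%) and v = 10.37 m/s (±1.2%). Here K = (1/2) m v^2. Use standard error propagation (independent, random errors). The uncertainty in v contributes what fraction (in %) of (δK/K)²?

(δK/K)² = (1·δm/m)² + (2·δv/v)²
  m term: (1×0.0700)² = 0.00490
  v term: (2×0.0120)² = 0.000576
Total = 0.00548. Share from v = 0.000576/0.00548 = 0.105.

10.5%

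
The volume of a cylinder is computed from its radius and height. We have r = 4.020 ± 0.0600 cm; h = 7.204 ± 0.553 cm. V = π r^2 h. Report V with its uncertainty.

Since V is a product/quotient, work with relative uncertainties:
  (2·δr/r)² = (2×0.0149)² = 0.000891;  (1·δh/h)² = (1×0.0768)² = 0.00589
δV/V = √(0.00678) = 0.0824
V = 365.7 cm^3, so δV = 0.0824 × 365.7 = 30.1 cm^3.

365.7 ± 30.1 cm^3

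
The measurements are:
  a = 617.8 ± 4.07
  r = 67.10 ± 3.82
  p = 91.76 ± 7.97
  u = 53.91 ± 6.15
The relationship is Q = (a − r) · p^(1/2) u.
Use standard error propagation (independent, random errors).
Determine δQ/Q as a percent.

12.2%

Let w = a − r = 550.7. δw = √(δa² + δr²) = √(16.6 + 14.6) = 5.58, so δw/w = 0.0101.
Q is then a monomial in w, p, u:
δQ/Q = √((δw/w)² + (½·δp/p)² + (1·δu/u)²) = √(0.000103 + 0.00189 + 0.0130) = 0.122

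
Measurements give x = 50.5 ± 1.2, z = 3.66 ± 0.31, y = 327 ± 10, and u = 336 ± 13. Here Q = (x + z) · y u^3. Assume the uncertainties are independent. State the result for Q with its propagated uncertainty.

Let w = x + z = 54.2. δw = √(δx² + δz²) = √(1.44 + 0.0961) = 1.24, so δw/w = 0.0229.
Q is then a monomial in w, y, u:
δQ/Q = √((δw/w)² + (1·δy/y)² + (3·δu/u)²) = √(0.000524 + 0.000935 + 0.0135) = 0.122
Q = 6.72e+11, so δQ = 0.122 × 6.72e+11 = 8.21e+10.

(6.72 ± 0.821) × 10^11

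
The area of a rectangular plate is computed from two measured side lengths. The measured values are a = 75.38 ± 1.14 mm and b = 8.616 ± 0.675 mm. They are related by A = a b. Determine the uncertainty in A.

51.8 mm^2

For a monomial A ∝ a, b, fractional errors add in quadrature:
  (1·δa/a)² = (1×0.0151)² = 0.000229;  (1·δb/b)² = (1×0.0783)² = 0.00614
δA/A = √(0.00637) = 0.0798
A = 649.5 mm^2, so δA = 0.0798 × 649.5 = 51.8 mm^2.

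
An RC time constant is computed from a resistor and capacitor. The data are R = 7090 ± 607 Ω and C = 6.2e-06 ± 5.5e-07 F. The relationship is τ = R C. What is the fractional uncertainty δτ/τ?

0.123

τ is a product of powers, so relative uncertainties combine in quadrature:
  (1·δR/R)² = (1×0.0856)² = 0.00733;  (1·δC/C)² = (1×0.0887)² = 0.00787
δτ/τ = √(0.0152) = 0.123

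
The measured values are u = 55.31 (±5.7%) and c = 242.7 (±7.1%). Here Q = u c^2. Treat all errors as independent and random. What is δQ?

Relative error in a monomial: (δQ/Q)² = Σ (nᵢ · δxᵢ/xᵢ)².
  (1·δu/u)² = (1×0.0570)² = 0.00325;  (2·δc/c)² = (2×0.0710)² = 0.0202
δQ/Q = √(0.0234) = 0.153
Q = 3.258e+06, so δQ = 0.153 × 3.258e+06 = 4.99e+05.

4.99e+05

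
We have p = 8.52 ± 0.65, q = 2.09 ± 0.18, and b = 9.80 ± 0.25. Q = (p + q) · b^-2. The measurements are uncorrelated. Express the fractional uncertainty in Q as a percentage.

8.15%

Let u = p + q = 10.6. δu = √(δp² + δq²) = √(0.423 + 0.0324) = 0.674, so δu/u = 0.0636.
Q is then a monomial in u, b:
δQ/Q = √((δu/u)² + (-2·δb/b)²) = √(0.00404 + 0.00260) = 0.0815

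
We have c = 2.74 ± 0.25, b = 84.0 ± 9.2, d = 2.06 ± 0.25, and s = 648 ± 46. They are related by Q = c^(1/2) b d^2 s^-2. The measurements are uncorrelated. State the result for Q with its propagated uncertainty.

Products/powers → add relative errors in quadrature, weighted by exponent:
  (½·δc/c)² = (0.5×0.0912)² = 0.00208;  (1·δb/b)² = (1×0.110)² = 0.0120;  (2·δd/d)² = (2×0.121)² = 0.0589;  (-2·δs/s)² = (-2×0.0710)² = 0.0202
δQ/Q = √(0.0931) = 0.305
Q = 0.00141, so δQ = 0.305 × 0.00141 = 0.000429.

0.00141 ± 0.000429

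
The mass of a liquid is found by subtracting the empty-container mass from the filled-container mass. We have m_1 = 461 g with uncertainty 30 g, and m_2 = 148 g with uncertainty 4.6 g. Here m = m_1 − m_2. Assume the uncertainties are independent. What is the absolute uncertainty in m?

Each term contributes (cᵢ δxᵢ)² to (δm)²:
  (δm_1)² = 900;  (δm_2)² = 21.2
δm = √(921) = 30.4 g

30.4 g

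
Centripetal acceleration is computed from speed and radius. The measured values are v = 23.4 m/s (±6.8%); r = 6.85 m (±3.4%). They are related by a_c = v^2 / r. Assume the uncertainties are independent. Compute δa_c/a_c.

For a monomial a_c ∝ v^2, r^-1, fractional errors add in quadrature:
  (2·δv/v)² = (2×0.0680)² = 0.0185;  (-1·δr/r)² = (-1×0.0340)² = 0.00116
δa_c/a_c = √(0.0197) = 0.140

0.140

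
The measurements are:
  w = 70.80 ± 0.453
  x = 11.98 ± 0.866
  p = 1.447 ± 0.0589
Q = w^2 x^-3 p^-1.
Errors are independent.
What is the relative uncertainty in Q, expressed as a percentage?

22.1%

Each factor contributes (exponent × relative error)² to (δQ/Q)²:
  (2·δw/w)² = (2×0.00640)² = 0.000164;  (-3·δx/x)² = (-3×0.0723)² = 0.0470;  (-1·δp/p)² = (-1×0.0407)² = 0.00166
δQ/Q = √(0.0488) = 0.221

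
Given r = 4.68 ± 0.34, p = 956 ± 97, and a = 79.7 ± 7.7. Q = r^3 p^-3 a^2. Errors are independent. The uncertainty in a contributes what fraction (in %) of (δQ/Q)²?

21.0%

(δQ/Q)² = (3·δr/r)² + (-3·δp/p)² + (2·δa/a)²
  r term: (3×0.0726)² = 0.0475
  p term: (-3×0.101)² = 0.0927
  a term: (2×0.0966)² = 0.0373
Total = 0.177. Share from a = 0.0373/0.177 = 0.210.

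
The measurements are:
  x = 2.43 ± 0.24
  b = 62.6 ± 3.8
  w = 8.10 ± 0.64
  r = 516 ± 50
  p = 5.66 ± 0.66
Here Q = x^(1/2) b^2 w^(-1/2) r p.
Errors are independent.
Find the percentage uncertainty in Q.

20.4%

Since Q is a product/quotient, work with relative uncertainties:
  (½·δx/x)² = (0.5×0.0988)² = 0.00244;  (2·δb/b)² = (2×0.0607)² = 0.0147;  (−½·δw/w)² = (-0.5×0.0790)² = 0.00156;  (1·δr/r)² = (1×0.0969)² = 0.00939;  (1·δp/p)² = (1×0.117)² = 0.0136
δQ/Q = √(0.0417) = 0.204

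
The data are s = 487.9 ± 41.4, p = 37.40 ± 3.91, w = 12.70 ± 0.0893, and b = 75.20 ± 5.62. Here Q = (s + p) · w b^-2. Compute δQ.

Let u = s + p = 525.3. δu = √(δs² + δp²) = √(1710 + 15.3) = 41.6, so δu/u = 0.0792.
Q is then a monomial in u, w, b:
δQ/Q = √((δu/u)² + (1·δw/w)² + (-2·δb/b)²) = √(0.00627 + 4.94e-05 + 0.0223) = 0.169
Q = 1.180, so δQ = 0.169 × 1.180 = 0.200.

0.200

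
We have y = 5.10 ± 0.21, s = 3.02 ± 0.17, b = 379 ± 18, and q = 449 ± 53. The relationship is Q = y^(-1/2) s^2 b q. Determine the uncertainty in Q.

Q is a product of powers, so relative uncertainties combine in quadrature:
  (−½·δy/y)² = (-0.5×0.0412)² = 0.000424;  (2·δs/s)² = (2×0.0563)² = 0.0127;  (1·δb/b)² = (1×0.0475)² = 0.00226;  (1·δq/q)² = (1×0.118)² = 0.0139
δQ/Q = √(0.0293) = 0.171
Q = 6.87e+05, so δQ = 0.171 × 6.87e+05 = 1.18e+05.

1.18e+05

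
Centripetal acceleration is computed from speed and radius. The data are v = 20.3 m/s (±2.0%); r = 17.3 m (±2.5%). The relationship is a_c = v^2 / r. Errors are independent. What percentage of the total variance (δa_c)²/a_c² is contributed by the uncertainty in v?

(δa_c/a_c)² = (2·δv/v)² + (-1·δr/r)²
  v term: (2×0.0200)² = 0.00160
  r term: (-1×0.0250)² = 0.000625
Total = 0.00223. Share from v = 0.00160/0.00223 = 0.719.

71.9%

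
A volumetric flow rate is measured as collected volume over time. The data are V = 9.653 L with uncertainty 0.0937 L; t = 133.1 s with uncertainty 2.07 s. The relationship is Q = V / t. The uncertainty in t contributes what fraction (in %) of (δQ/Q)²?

(δQ/Q)² = (1·δV/V)² + (-1·δt/t)²
  V term: (1×0.00971)² = 9.42e-05
  t term: (-1×0.0156)² = 0.000242
Total = 0.000336. Share from t = 0.000242/0.000336 = 0.720.

72.0%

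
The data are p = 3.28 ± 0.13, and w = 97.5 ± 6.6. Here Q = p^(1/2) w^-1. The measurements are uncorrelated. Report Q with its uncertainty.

0.0186 ± 0.00131

Each factor contributes (exponent × relative error)² to (δQ/Q)²:
  (½·δp/p)² = (0.5×0.0396)² = 0.000393;  (-1·δw/w)² = (-1×0.0677)² = 0.00458
δQ/Q = √(0.00497) = 0.0705
Q = 0.0186, so δQ = 0.0705 × 0.0186 = 0.00131.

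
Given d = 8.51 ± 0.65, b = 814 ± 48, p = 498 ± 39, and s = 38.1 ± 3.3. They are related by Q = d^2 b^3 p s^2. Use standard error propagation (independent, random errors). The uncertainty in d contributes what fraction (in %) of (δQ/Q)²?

25.7%

(δQ/Q)² = (2·δd/d)² + (3·δb/b)² + (1·δp/p)² + (2·δs/s)²
  d term: (2×0.0764)² = 0.0233
  b term: (3×0.0590)² = 0.0313
  p term: (1×0.0783)² = 0.00613
  s term: (2×0.0866)² = 0.0300
Total = 0.0908. Share from d = 0.0233/0.0908 = 0.257.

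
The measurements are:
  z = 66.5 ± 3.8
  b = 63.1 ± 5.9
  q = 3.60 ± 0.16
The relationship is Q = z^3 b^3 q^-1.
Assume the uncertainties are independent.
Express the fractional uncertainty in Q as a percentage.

Since Q is a product/quotient, work with relative uncertainties:
  (3·δz/z)² = (3×0.0571)² = 0.0294;  (3·δb/b)² = (3×0.0935)² = 0.0787;  (-1·δq/q)² = (-1×0.0444)² = 0.00198
δQ/Q = √(0.110) = 0.332

33.2%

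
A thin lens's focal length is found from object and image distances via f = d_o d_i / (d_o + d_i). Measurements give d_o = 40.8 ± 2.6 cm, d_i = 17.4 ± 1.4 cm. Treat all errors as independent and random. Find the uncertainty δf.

0.726 cm

∂f/∂d_o = (d_i/(d_o+d_i))² = 0.0894;  ∂f/∂d_i = (d_o/(d_o+d_i))² = 0.491
δf = √((∂f/∂d_o · δd_o)² + (∂f/∂d_i · δd_i)²) = √(0.0540 + 0.473) = 0.726 cm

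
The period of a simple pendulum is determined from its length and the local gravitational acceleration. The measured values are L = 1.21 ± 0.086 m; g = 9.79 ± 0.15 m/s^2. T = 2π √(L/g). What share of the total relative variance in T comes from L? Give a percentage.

(δT/T)² = (½·δL/L)² + (−½·δg/g)²
  L term: (0.5×0.0711)² = 0.00126
  g term: (-0.5×0.0153)² = 5.87e-05
Total = 0.00132. Share from L = 0.00126/0.00132 = 0.956.

95.6%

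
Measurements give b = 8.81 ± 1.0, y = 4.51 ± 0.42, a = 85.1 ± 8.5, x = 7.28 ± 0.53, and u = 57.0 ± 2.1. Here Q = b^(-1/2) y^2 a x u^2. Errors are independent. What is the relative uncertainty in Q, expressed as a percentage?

Since Q is a product/quotient, work with relative uncertainties:
  (−½·δb/b)² = (-0.5×0.114)² = 0.00322;  (2·δy/y)² = (2×0.0931)² = 0.0347;  (1·δa/a)² = (1×0.0999)² = 0.00998;  (1·δx/x)² = (1×0.0728)² = 0.00530;  (2·δu/u)² = (2×0.0368)² = 0.00543
δQ/Q = √(0.0586) = 0.242

24.2%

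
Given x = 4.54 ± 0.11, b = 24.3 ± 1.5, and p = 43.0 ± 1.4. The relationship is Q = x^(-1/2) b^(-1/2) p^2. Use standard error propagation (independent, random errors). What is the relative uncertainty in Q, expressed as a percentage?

Each factor contributes (exponent × relative error)² to (δQ/Q)²:
  (−½·δx/x)² = (-0.5×0.0242)² = 0.000147;  (−½·δb/b)² = (-0.5×0.0617)² = 0.000953;  (2·δp/p)² = (2×0.0326)² = 0.00424
δQ/Q = √(0.00534) = 0.0731

7.31%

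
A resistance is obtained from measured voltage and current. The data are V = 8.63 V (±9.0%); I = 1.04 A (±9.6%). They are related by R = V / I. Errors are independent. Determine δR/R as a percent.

13.2%

Relative error in a monomial: (δR/R)² = Σ (nᵢ · δxᵢ/xᵢ)².
  (1·δV/V)² = (1×0.0900)² = 0.00810;  (-1·δI/I)² = (-1×0.0960)² = 0.00922
δR/R = √(0.0173) = 0.132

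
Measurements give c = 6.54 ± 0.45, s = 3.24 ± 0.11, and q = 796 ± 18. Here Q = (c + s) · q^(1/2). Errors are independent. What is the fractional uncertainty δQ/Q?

0.0487

Let u = c + s = 9.78. δu = √(δc² + δs²) = √(0.203 + 0.0121) = 0.463, so δu/u = 0.0474.
Q is then a monomial in u, q:
δQ/Q = √((δu/u)² + (½·δq/q)²) = √(0.00224 + 0.000128) = 0.0487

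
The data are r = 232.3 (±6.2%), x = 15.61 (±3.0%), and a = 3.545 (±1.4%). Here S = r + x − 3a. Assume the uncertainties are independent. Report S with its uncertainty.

237.3 ± 14.4

Each term contributes (cᵢ δxᵢ)² to (δS)²:
  (δr)² = 207;  (δx)² = 0.219;  (3·δa)² = 0.0222
δS = √(208) = 14.4
S = 237.3.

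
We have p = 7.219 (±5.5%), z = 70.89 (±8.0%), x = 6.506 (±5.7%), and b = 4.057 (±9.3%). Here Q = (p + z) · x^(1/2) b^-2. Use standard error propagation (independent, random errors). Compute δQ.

Let u = p + z = 78.11. δu = √(δp² + δz²) = √(0.158 + 32.2) = 5.69, so δu/u = 0.0728.
Q is then a monomial in u, x, b:
δQ/Q = √((δu/u)² + (½·δx/x)² + (-2·δb/b)²) = √(0.00530 + 0.000812 + 0.0346) = 0.202
Q = 12.10, so δQ = 0.202 × 12.10 = 2.44.

2.44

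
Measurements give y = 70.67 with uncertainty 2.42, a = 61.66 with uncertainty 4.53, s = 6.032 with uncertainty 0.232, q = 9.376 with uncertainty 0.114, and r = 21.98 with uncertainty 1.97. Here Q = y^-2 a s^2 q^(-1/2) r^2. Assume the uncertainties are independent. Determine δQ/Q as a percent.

Q is a product of powers, so relative uncertainties combine in quadrature:
  (-2·δy/y)² = (-2×0.0342)² = 0.00469;  (1·δa/a)² = (1×0.0735)² = 0.00540;  (2·δs/s)² = (2×0.0385)² = 0.00592;  (−½·δq/q)² = (-0.5×0.0122)² = 3.7e-05;  (2·δr/r)² = (2×0.0896)² = 0.0321
δQ/Q = √(0.0482) = 0.219

21.9%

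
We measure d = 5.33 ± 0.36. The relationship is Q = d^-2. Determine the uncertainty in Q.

0.00476

Q ∝ d^-2, so δQ/Q = |-2| · δd/d = 2 × 0.0675 = 0.135.
Q = 0.0352, so δQ = 0.135 × 0.0352 = 0.00476.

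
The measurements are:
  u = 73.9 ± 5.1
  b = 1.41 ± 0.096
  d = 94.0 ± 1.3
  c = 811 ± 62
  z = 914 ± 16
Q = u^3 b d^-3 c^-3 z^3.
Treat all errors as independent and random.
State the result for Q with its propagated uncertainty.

For a monomial Q ∝ u^3, b, d^-3, c^-3, z^3, fractional errors add in quadrature:
  (3·δu/u)² = (3×0.0690)² = 0.0429;  (1·δb/b)² = (1×0.0681)² = 0.00464;  (-3·δd/d)² = (-3×0.0138)² = 0.00172;  (-3·δc/c)² = (-3×0.0764)² = 0.0526;  (3·δz/z)² = (3×0.0175)² = 0.00276
δQ/Q = √(0.105) = 0.323
Q = 0.981, so δQ = 0.323 × 0.981 = 0.317.

0.981 ± 0.317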